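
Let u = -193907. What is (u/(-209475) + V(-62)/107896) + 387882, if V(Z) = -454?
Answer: 626195822340373/1614393900 ≈ 3.8788e+5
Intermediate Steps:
(u/(-209475) + V(-62)/107896) + 387882 = (-193907/(-209475) - 454/107896) + 387882 = (-193907*(-1/209475) - 454*1/107896) + 387882 = (27701/29925 - 227/53948) + 387882 = 1487620573/1614393900 + 387882 = 626195822340373/1614393900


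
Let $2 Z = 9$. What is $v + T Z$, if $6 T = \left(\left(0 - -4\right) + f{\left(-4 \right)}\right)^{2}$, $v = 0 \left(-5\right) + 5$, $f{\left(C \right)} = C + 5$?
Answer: $\frac{95}{4} \approx 23.75$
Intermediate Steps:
$Z = \frac{9}{2}$ ($Z = \frac{1}{2} \cdot 9 = \frac{9}{2} \approx 4.5$)
$f{\left(C \right)} = 5 + C$
$v = 5$ ($v = 0 + 5 = 5$)
$T = \frac{25}{6}$ ($T = \frac{\left(\left(0 - -4\right) + \left(5 - 4\right)\right)^{2}}{6} = \frac{\left(\left(0 + 4\right) + 1\right)^{2}}{6} = \frac{\left(4 + 1\right)^{2}}{6} = \frac{5^{2}}{6} = \frac{1}{6} \cdot 25 = \frac{25}{6} \approx 4.1667$)
$v + T Z = 5 + \frac{25}{6} \cdot \frac{9}{2} = 5 + \frac{75}{4} = \frac{95}{4}$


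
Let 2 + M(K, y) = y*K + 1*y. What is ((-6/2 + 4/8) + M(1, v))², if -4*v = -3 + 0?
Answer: 9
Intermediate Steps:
v = ¾ (v = -(-3 + 0)/4 = -¼*(-3) = ¾ ≈ 0.75000)
M(K, y) = -2 + y + K*y (M(K, y) = -2 + (y*K + 1*y) = -2 + (K*y + y) = -2 + (y + K*y) = -2 + y + K*y)
((-6/2 + 4/8) + M(1, v))² = ((-6/2 + 4/8) + (-2 + ¾ + 1*(¾)))² = ((-6*½ + 4*(⅛)) + (-2 + ¾ + ¾))² = ((-3 + ½) - ½)² = (-5/2 - ½)² = (-3)² = 9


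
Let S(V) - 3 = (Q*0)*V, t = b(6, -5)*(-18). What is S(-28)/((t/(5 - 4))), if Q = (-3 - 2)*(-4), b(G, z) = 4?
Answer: -1/24 ≈ -0.041667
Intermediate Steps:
Q = 20 (Q = -5*(-4) = 20)
t = -72 (t = 4*(-18) = -72)
S(V) = 3 (S(V) = 3 + (20*0)*V = 3 + 0*V = 3 + 0 = 3)
S(-28)/((t/(5 - 4))) = 3/((-72/(5 - 4))) = 3/((-72/1)) = 3/((1*(-72))) = 3/(-72) = 3*(-1/72) = -1/24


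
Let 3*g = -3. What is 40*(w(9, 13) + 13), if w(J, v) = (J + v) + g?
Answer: 1360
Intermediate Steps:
g = -1 (g = (⅓)*(-3) = -1)
w(J, v) = -1 + J + v (w(J, v) = (J + v) - 1 = -1 + J + v)
40*(w(9, 13) + 13) = 40*((-1 + 9 + 13) + 13) = 40*(21 + 13) = 40*34 = 1360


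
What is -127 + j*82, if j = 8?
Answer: 529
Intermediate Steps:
-127 + j*82 = -127 + 8*82 = -127 + 656 = 529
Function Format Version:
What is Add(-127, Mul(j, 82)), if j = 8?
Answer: 529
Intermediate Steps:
Add(-127, Mul(j, 82)) = Add(-127, Mul(8, 82)) = Add(-127, 656) = 529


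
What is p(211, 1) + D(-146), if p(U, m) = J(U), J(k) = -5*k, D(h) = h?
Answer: -1201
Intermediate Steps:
p(U, m) = -5*U
p(211, 1) + D(-146) = -5*211 - 146 = -1055 - 146 = -1201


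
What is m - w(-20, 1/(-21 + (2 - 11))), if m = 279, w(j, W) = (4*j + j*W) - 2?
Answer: 1081/3 ≈ 360.33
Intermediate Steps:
w(j, W) = -2 + 4*j + W*j (w(j, W) = (4*j + W*j) - 2 = -2 + 4*j + W*j)
m - w(-20, 1/(-21 + (2 - 11))) = 279 - (-2 + 4*(-20) - 20/(-21 + (2 - 11))) = 279 - (-2 - 80 - 20/(-21 - 9)) = 279 - (-2 - 80 - 20/(-30)) = 279 - (-2 - 80 - 1/30*(-20)) = 279 - (-2 - 80 + ⅔) = 279 - 1*(-244/3) = 279 + 244/3 = 1081/3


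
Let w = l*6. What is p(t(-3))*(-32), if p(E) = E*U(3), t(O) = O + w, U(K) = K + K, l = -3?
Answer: 4032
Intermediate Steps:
U(K) = 2*K
w = -18 (w = -3*6 = -18)
t(O) = -18 + O (t(O) = O - 18 = -18 + O)
p(E) = 6*E (p(E) = E*(2*3) = E*6 = 6*E)
p(t(-3))*(-32) = (6*(-18 - 3))*(-32) = (6*(-21))*(-32) = -126*(-32) = 4032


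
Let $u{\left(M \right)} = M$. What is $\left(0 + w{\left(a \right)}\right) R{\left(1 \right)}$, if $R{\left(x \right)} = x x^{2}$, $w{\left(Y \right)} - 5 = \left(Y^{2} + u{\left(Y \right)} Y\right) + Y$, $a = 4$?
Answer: $41$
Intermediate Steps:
$w{\left(Y \right)} = 5 + Y + 2 Y^{2}$ ($w{\left(Y \right)} = 5 + \left(\left(Y^{2} + Y Y\right) + Y\right) = 5 + \left(\left(Y^{2} + Y^{2}\right) + Y\right) = 5 + \left(2 Y^{2} + Y\right) = 5 + \left(Y + 2 Y^{2}\right) = 5 + Y + 2 Y^{2}$)
$R{\left(x \right)} = x^{3}$
$\left(0 + w{\left(a \right)}\right) R{\left(1 \right)} = \left(0 + \left(5 + 4 + 2 \cdot 4^{2}\right)\right) 1^{3} = \left(0 + \left(5 + 4 + 2 \cdot 16\right)\right) 1 = \left(0 + \left(5 + 4 + 32\right)\right) 1 = \left(0 + 41\right) 1 = 41 \cdot 1 = 41$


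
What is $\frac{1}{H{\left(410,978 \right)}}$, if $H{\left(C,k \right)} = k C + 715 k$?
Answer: $\frac{1}{1100250} \approx 9.0888 \cdot 10^{-7}$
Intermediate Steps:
$H{\left(C,k \right)} = 715 k + C k$ ($H{\left(C,k \right)} = C k + 715 k = 715 k + C k$)
$\frac{1}{H{\left(410,978 \right)}} = \frac{1}{978 \left(715 + 410\right)} = \frac{1}{978 \cdot 1125} = \frac{1}{1100250}$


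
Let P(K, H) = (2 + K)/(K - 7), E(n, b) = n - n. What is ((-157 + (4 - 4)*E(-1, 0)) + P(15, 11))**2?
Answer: 1535121/64 ≈ 23986.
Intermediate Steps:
E(n, b) = 0
P(K, H) = (2 + K)/(-7 + K)
((-157 + (4 - 4)*E(-1, 0)) + P(15, 11))**2 = ((-157 + (4 - 4)*0) + (2 + 15)/(-7 + 15))**2 = ((-157 + 0*0) + 17/8)**2 = ((-157 + 0) + (1/8)*17)**2 = (-157 + 17/8)**2 = (-1239/8)**2 = 1535121/64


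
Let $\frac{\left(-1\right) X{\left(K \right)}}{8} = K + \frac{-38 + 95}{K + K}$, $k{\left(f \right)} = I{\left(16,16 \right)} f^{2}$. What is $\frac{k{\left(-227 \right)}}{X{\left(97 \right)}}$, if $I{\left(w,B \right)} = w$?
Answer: $- \frac{19993252}{18875} \approx -1059.2$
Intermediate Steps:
$k{\left(f \right)} = 16 f^{2}$
$X{\left(K \right)} = - \frac{228}{K} - 8 K$ ($X{\left(K \right)} = - 8 \left(K + \frac{-38 + 95}{K + K}\right) = - 8 \left(K + \frac{57}{2 K}\right) = - \frac{228}{K} - 8 K$)
$\frac{k{\left(-227 \right)}}{X{\left(97 \right)}} = \frac{16 \left(-227\right)^{2}}{- \frac{228}{97} - 776} = \frac{16 \cdot 51529}{\left(-228\right) \frac{1}{97} - 776} = \frac{824464}{- \frac{228}{97} - 776} = \frac{824464}{- \frac{75500}{97}} = 824464 \left(- \frac{97}{75500}\right) = - \frac{19993252}{18875}$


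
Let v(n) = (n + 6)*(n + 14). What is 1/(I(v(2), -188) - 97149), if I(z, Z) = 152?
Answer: -1/96997 ≈ -1.0310e-5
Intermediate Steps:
v(n) = (6 + n)*(14 + n)
1/(I(v(2), -188) - 97149) = 1/(152 - 97149) = 1/(-96997) = -1/96997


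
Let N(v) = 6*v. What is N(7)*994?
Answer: 41748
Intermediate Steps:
N(7)*994 = (6*7)*994 = 42*994 = 41748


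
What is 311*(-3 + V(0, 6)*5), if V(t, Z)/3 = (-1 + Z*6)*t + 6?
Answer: 27057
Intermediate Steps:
V(t, Z) = 18 + 3*t*(-1 + 6*Z) (V(t, Z) = 3*((-1 + Z*6)*t + 6) = 3*((-1 + 6*Z)*t + 6) = 3*(t*(-1 + 6*Z) + 6) = 3*(6 + t*(-1 + 6*Z)) = 18 + 3*t*(-1 + 6*Z))
311*(-3 + V(0, 6)*5) = 311*(-3 + (18 - 3*0 + 18*6*0)*5) = 311*(-3 + (18 + 0 + 0)*5) = 311*(-3 + 18*5) = 311*(-3 + 90) = 311*87 = 27057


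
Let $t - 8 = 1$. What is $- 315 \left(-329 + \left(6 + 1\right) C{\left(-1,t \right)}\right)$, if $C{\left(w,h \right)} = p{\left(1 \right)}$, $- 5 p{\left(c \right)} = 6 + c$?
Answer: $106722$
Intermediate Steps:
$t = 9$ ($t = 8 + 1 = 9$)
$p{\left(c \right)} = - \frac{6}{5} - \frac{c}{5}$ ($p{\left(c \right)} = - \frac{6 + c}{5} = - \frac{6}{5} - \frac{c}{5}$)
$C{\left(w,h \right)} = - \frac{7}{5}$ ($C{\left(w,h \right)} = - \frac{6}{5} - \frac{1}{5} = - \frac{7}{5}$)
$- 315 \left(-329 + \left(6 + 1\right) C{\left(-1,t \right)}\right) = - 315 \left(-329 + \left(6 + 1\right) \left(- \frac{7}{5}\right)\right) = - 315 \left(-329 + 7 \left(- \frac{7}{5}\right)\right) = - 315 \left(-329 - \frac{49}{5}\right) = \left(-315\right) \left(- \frac{1694}{5}\right) = 106722$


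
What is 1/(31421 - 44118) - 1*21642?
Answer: -274788475/12697 ≈ -21642.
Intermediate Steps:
1/(31421 - 44118) - 1*21642 = 1/(-12697) - 21642 = -1/12697 - 21642 = -274788475/12697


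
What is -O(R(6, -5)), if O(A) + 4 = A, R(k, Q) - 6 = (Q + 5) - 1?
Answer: -1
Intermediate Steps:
R(k, Q) = 10 + Q (R(k, Q) = 6 + ((Q + 5) - 1) = 6 + ((5 + Q) - 1) = 6 + (4 + Q) = 10 + Q)
O(A) = -4 + A
-O(R(6, -5)) = -(-4 + (10 - 5)) = -(-4 + 5) = -1*1 = -1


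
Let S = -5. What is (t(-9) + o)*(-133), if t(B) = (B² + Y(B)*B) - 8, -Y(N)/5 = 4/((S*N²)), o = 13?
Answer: -102410/9 ≈ -11379.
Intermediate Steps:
Y(N) = 4/N² (Y(N) = -20/((-5*N²)) = -20*(-1/(5*N²)) = -(-4)/N² = 4/N²)
t(B) = -8 + B² + 4/B (t(B) = (B² + (4/B²)*B) - 8 = (B² + 4/B) - 8 = -8 + B² + 4/B)
(t(-9) + o)*(-133) = ((-8 + (-9)² + 4/(-9)) + 13)*(-133) = ((-8 + 81 + 4*(-⅑)) + 13)*(-133) = ((-8 + 81 - 4/9) + 13)*(-133) = (653/9 + 13)*(-133) = (770/9)*(-133) = -102410/9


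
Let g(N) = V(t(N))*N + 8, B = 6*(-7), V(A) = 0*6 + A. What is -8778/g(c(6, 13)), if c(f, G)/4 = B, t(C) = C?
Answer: -4389/14116 ≈ -0.31092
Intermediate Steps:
V(A) = A (V(A) = 0 + A = A)
B = -42
c(f, G) = -168 (c(f, G) = 4*(-42) = -168)
g(N) = 8 + N² (g(N) = N*N + 8 = N² + 8 = 8 + N²)
-8778/g(c(6, 13)) = -8778/(8 + (-168)²) = -8778/(8 + 28224) = -8778/28232 = -8778*1/28232 = -4389/14116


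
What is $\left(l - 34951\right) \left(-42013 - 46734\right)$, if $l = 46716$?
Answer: $-1044108455$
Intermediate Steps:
$\left(l - 34951\right) \left(-42013 - 46734\right) = \left(46716 - 34951\right) \left(-42013 - 46734\right) = 11765 \left(-88747\right) = -1044108455$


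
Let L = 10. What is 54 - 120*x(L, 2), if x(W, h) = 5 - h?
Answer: -306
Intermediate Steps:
54 - 120*x(L, 2) = 54 - 120*(5 - 1*2) = 54 - 120*(5 - 2) = 54 - 120*3 = 54 - 360 = -306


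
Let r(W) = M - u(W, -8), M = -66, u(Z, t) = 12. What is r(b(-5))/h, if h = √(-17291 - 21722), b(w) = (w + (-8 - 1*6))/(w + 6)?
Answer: 6*I*√39013/3001 ≈ 0.3949*I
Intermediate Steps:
b(w) = (-14 + w)/(6 + w) (b(w) = (w + (-8 - 6))/(6 + w) = (w - 14)/(6 + w) = (-14 + w)/(6 + w))
h = I*√39013 (h = √(-39013) = I*√39013 ≈ 197.52*I)
r(W) = -78 (r(W) = -66 - 1*12 = -66 - 12 = -78)
r(b(-5))/h = -78*(-I*√39013/39013) = -(-6)*I*√39013/3001 = 6*I*√39013/3001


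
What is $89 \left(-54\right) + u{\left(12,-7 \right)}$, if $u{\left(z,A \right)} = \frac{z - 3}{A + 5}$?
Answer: $- \frac{9621}{2} \approx -4810.5$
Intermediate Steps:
$u{\left(z,A \right)} = \frac{-3 + z}{5 + A}$
$89 \left(-54\right) + u{\left(12,-7 \right)} = 89 \left(-54\right) + \frac{-3 + 12}{5 - 7} = -4806 + \frac{1}{-2} \cdot 9 = -4806 - \frac{9}{2} = - \frac{9621}{2}$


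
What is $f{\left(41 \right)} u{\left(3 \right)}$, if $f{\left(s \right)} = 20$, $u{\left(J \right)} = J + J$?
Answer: $120$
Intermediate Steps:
$u{\left(J \right)} = 2 J$
$f{\left(41 \right)} u{\left(3 \right)} = 20 \cdot 2 \cdot 3 = 20 \cdot 6 = 120$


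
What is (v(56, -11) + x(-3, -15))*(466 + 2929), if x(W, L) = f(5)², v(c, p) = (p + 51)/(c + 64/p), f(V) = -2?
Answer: 1123745/69 ≈ 16286.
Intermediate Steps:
v(c, p) = (51 + p)/(c + 64/p)
x(W, L) = 4 (x(W, L) = (-2)² = 4)
(v(56, -11) + x(-3, -15))*(466 + 2929) = (-11*(51 - 11)/(64 + 56*(-11)) + 4)*(466 + 2929) = (-11*40/(64 - 616) + 4)*3395 = (-11*40/(-552) + 4)*3395 = (-11*(-1/552)*40 + 4)*3395 = (55/69 + 4)*3395 = (331/69)*3395 = 1123745/69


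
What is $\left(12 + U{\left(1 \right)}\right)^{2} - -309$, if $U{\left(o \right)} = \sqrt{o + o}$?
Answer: $455 + 24 \sqrt{2} \approx 488.94$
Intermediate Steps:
$U{\left(o \right)} = \sqrt{2} \sqrt{o}$ ($U{\left(o \right)} = \sqrt{2 o} = \sqrt{2} \sqrt{o}$)
$\left(12 + U{\left(1 \right)}\right)^{2} - -309 = \left(12 + \sqrt{2} \sqrt{1}\right)^{2} - -309 = \left(12 + \sqrt{2} \cdot 1\right)^{2} + 309 = \left(12 + \sqrt{2}\right)^{2} + 309 = 309 + \left(12 + \sqrt{2}\right)^{2}$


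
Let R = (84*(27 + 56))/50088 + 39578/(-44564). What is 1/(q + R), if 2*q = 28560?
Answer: 23251267/332010679399 ≈ 7.0032e-5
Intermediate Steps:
q = 14280 (q = (½)*28560 = 14280)
R = -17413361/23251267 (R = (84*83)*(1/50088) + 39578*(-1/44564) = 6972*(1/50088) - 19789/22282 = 581/4174 - 19789/22282 = -17413361/23251267 ≈ -0.74892)
1/(q + R) = 1/(14280 - 17413361/23251267) = 1/(332010679399/23251267) = 23251267/332010679399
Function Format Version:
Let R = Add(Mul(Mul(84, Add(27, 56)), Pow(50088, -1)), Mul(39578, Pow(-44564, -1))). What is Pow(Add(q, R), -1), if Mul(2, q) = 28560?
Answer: Rational(23251267, 332010679399) ≈ 7.0032e-5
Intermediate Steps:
q = 14280 (q = Mul(Rational(1, 2), 28560) = 14280)
R = Rational(-17413361, 23251267) (R = Add(Mul(Mul(84, 83), Rational(1, 50088)), Mul(39578, Rational(-1, 44564))) = Add(Mul(6972, Rational(1, 50088)), Rational(-19789, 22282)) = Add(Rational(581, 4174), Rational(-19789, 22282)) = Rational(-17413361, 23251267) ≈ -0.74892)
Pow(Add(q, R), -1) = Pow(Add(14280, Rational(-17413361, 23251267)), -1) = Pow(Rational(332010679399, 23251267), -1) = Rational(23251267, 332010679399)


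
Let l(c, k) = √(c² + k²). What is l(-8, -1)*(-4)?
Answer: -4*√65 ≈ -32.249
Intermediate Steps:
l(-8, -1)*(-4) = √((-8)² + (-1)²)*(-4) = √(64 + 1)*(-4) = √65*(-4) = -4*√65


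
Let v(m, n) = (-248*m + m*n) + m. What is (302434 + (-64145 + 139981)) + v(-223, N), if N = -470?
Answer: 538161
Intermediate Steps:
v(m, n) = -247*m + m*n
(302434 + (-64145 + 139981)) + v(-223, N) = (302434 + (-64145 + 139981)) - 223*(-247 - 470) = (302434 + 75836) - 223*(-717) = 378270 + 159891 = 538161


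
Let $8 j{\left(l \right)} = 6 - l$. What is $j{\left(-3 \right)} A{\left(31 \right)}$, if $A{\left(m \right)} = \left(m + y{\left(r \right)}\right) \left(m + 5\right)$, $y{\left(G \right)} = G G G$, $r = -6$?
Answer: $- \frac{14985}{2} \approx -7492.5$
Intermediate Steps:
$y{\left(G \right)} = G^{3}$ ($y{\left(G \right)} = G^{2} G = G^{3}$)
$j{\left(l \right)} = \frac{3}{4} - \frac{l}{8}$ ($j{\left(l \right)} = \frac{6 - l}{8} = \frac{3}{4} - \frac{l}{8}$)
$A{\left(m \right)} = \left(-216 + m\right) \left(5 + m\right)$ ($A{\left(m \right)} = \left(m + \left(-6\right)^{3}\right) \left(m + 5\right) = \left(m - 216\right) \left(5 + m\right) = \left(-216 + m\right) \left(5 + m\right)$)
$j{\left(-3 \right)} A{\left(31 \right)} = \left(\frac{3}{4} - - \frac{3}{8}\right) \left(-1080 + 31^{2} - 6541\right) = \left(\frac{3}{4} + \frac{3}{8}\right) \left(-1080 + 961 - 6541\right) = \frac{9}{8} \left(-6660\right) = - \frac{14985}{2}$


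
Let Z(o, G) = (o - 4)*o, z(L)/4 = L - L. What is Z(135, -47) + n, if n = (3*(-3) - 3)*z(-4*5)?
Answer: 17685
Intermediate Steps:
z(L) = 0 (z(L) = 4*(L - L) = 4*0 = 0)
Z(o, G) = o*(-4 + o) (Z(o, G) = (-4 + o)*o = o*(-4 + o))
n = 0 (n = (3*(-3) - 3)*0 = (-9 - 3)*0 = -12*0 = 0)
Z(135, -47) + n = 135*(-4 + 135) + 0 = 135*131 + 0 = 17685 + 0 = 17685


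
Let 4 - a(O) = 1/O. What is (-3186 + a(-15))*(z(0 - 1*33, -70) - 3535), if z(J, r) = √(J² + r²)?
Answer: 33744403/3 - 47729*√5989/15 ≈ 1.1002e+7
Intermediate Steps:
a(O) = 4 - 1/O
(-3186 + a(-15))*(z(0 - 1*33, -70) - 3535) = (-3186 + (4 - 1/(-15)))*(√((0 - 1*33)² + (-70)²) - 3535) = (-3186 + (4 - 1*(-1/15)))*(√((0 - 33)² + 4900) - 3535) = (-3186 + (4 + 1/15))*(√((-33)² + 4900) - 3535) = (-3186 + 61/15)*(√(1089 + 4900) - 3535) = -47729*(√5989 - 3535)/15 = -47729*(-3535 + √5989)/15 = 33744403/3 - 47729*√5989/15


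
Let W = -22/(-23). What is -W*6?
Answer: -132/23 ≈ -5.7391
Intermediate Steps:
W = 22/23 (W = -22*(-1/23) = 22/23 ≈ 0.95652)
-W*6 = -1*22/23*6 = -22/23*6 = -132/23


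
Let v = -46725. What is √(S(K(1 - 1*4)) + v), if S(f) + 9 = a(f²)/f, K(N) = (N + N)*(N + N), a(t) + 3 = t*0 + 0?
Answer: I*√1682427/6 ≈ 216.18*I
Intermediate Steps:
a(t) = -3 (a(t) = -3 + (t*0 + 0) = -3 + (0 + 0) = -3 + 0 = -3)
K(N) = 4*N² (K(N) = (2*N)*(2*N) = 4*N²)
S(f) = -9 - 3/f
√(S(K(1 - 1*4)) + v) = √((-9 - 3*1/(4*(1 - 1*4)²)) - 46725) = √((-9 - 3*1/(4*(1 - 4)²)) - 46725) = √((-9 - 3/(4*(-3)²)) - 46725) = √((-9 - 3/(4*9)) - 46725) = √((-9 - 3/36) - 46725) = √((-9 - 3*1/36) - 46725) = √((-9 - 1/12) - 46725) = √(-109/12 - 46725) = √(-560809/12) = I*√1682427/6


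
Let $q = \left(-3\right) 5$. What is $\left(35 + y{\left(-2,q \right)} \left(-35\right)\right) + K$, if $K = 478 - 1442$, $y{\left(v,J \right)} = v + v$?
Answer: $-789$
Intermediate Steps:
$q = -15$
$y{\left(v,J \right)} = 2 v$
$K = -964$
$\left(35 + y{\left(-2,q \right)} \left(-35\right)\right) + K = \left(35 + 2 \left(-2\right) \left(-35\right)\right) - 964 = \left(35 - -140\right) - 964 = \left(35 + 140\right) - 964 = 175 - 964 = -789$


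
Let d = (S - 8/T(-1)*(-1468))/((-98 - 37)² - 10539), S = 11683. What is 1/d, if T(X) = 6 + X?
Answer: 38430/70159 ≈ 0.54776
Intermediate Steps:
d = 70159/38430 (d = (11683 - 8/(6 - 1)*(-1468))/((-98 - 37)² - 10539) = (11683 - 8/5*(-1468))/((-135)² - 10539) = (11683 - 8*⅕*(-1468))/(18225 - 10539) = (11683 - 8/5*(-1468))/7686 = (11683 + 11744/5)*(1/7686) = (70159/5)*(1/7686) = 70159/38430 ≈ 1.8256)
1/d = 1/(70159/38430) = 38430/70159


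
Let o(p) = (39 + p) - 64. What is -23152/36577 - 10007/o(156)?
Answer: -369058951/4791587 ≈ -77.022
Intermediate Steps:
o(p) = -25 + p
-23152/36577 - 10007/o(156) = -23152/36577 - 10007/(-25 + 156) = -23152*1/36577 - 10007/131 = -23152/36577 - 10007*1/131 = -23152/36577 - 10007/131 = -369058951/4791587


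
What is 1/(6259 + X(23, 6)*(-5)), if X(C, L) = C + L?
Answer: 1/6114 ≈ 0.00016356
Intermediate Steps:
1/(6259 + X(23, 6)*(-5)) = 1/(6259 + (23 + 6)*(-5)) = 1/(6259 + 29*(-5)) = 1/(6259 - 145) = 1/6114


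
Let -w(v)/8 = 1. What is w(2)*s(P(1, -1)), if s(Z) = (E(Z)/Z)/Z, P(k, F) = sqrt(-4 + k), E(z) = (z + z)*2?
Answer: 32*I*sqrt(3)/3 ≈ 18.475*I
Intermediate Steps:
E(z) = 4*z (E(z) = (2*z)*2 = 4*z)
w(v) = -8 (w(v) = -8*1 = -8)
s(Z) = 4/Z (s(Z) = ((4*Z)/Z)/Z = 4/Z)
w(2)*s(P(1, -1)) = -32/(sqrt(-4 + 1)) = -32/(sqrt(-3)) = -32/(I*sqrt(3)) = -32*(-I*sqrt(3)/3) = -(-32)*I*sqrt(3)/3 = 32*I*sqrt(3)/3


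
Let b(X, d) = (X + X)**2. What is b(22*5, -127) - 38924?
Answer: 9476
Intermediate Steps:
b(X, d) = 4*X**2 (b(X, d) = (2*X)**2 = 4*X**2)
b(22*5, -127) - 38924 = 4*(22*5)**2 - 38924 = 4*110**2 - 38924 = 4*12100 - 38924 = 48400 - 38924 = 9476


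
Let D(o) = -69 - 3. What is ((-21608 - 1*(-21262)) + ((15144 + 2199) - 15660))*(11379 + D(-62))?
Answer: 15117459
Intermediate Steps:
D(o) = -72
((-21608 - 1*(-21262)) + ((15144 + 2199) - 15660))*(11379 + D(-62)) = ((-21608 - 1*(-21262)) + ((15144 + 2199) - 15660))*(11379 - 72) = ((-21608 + 21262) + (17343 - 15660))*11307 = (-346 + 1683)*11307 = 1337*11307 = 15117459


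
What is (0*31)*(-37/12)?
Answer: 0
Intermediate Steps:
(0*31)*(-37/12) = 0*(-37*1/12) = 0*(-37/12) = 0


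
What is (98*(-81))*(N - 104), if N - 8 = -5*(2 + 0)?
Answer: 841428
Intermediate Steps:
N = -2 (N = 8 - 5*(2 + 0) = 8 - 5*2 = 8 - 10 = -2)
(98*(-81))*(N - 104) = (98*(-81))*(-2 - 104) = -7938*(-106) = 841428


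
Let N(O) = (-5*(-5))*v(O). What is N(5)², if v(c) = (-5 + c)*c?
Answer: 0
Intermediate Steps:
v(c) = c*(-5 + c)
N(O) = 25*O*(-5 + O) (N(O) = (-5*(-5))*(O*(-5 + O)) = 25*(O*(-5 + O)) = 25*O*(-5 + O))
N(5)² = (25*5*(-5 + 5))² = (25*5*0)² = 0² = 0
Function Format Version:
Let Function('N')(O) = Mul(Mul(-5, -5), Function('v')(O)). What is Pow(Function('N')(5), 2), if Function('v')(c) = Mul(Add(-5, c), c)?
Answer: 0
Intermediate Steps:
Function('v')(c) = Mul(c, Add(-5, c))
Function('N')(O) = Mul(25, O, Add(-5, O)) (Function('N')(O) = Mul(Mul(-5, -5), Mul(O, Add(-5, O))) = Mul(25, Mul(O, Add(-5, O))) = Mul(25, O, Add(-5, O)))
Pow(Function('N')(5), 2) = Pow(Mul(25, 5, Add(-5, 5)), 2) = Pow(Mul(25, 5, 0), 2) = Pow(0, 2) = 0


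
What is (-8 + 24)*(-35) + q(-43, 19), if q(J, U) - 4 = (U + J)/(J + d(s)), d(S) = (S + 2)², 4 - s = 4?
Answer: -7220/13 ≈ -555.38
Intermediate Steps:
s = 0 (s = 4 - 1*4 = 4 - 4 = 0)
d(S) = (2 + S)²
q(J, U) = 4 + (J + U)/(4 + J) (q(J, U) = 4 + (U + J)/(J + (2 + 0)²) = 4 + (J + U)/(J + 2²) = 4 + (J + U)/(J + 4) = 4 + (J + U)/(4 + J))
(-8 + 24)*(-35) + q(-43, 19) = (-8 + 24)*(-35) + (16 + 19 + 5*(-43))/(4 - 43) = 16*(-35) + (16 + 19 - 215)/(-39) = -560 - 1/39*(-180) = -560 + 60/13 = -7220/13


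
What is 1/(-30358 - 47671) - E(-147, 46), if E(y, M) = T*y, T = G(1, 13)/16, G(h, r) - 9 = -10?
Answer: -11470279/1248464 ≈ -9.1875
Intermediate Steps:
G(h, r) = -1 (G(h, r) = 9 - 10 = -1)
T = -1/16 ≈ -0.062500
E(y, M) = -y/16
1/(-30358 - 47671) - E(-147, 46) = 1/(-30358 - 47671) - (-1)*(-147)/16 = 1/(-78029) - 1*147/16 = -1/78029 - 147/16 = -11470279/1248464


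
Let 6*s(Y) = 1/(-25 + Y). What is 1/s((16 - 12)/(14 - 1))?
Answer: -1926/13 ≈ -148.15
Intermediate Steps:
s(Y) = 1/(6*(-25 + Y))
1/s((16 - 12)/(14 - 1)) = 1/(1/(6*(-25 + (16 - 12)/(14 - 1)))) = 1/(1/(6*(-25 + 4/13))) = 1/(1/(6*(-321/13))) = 1/((⅙)*(-13/321)) = 1/(-13/1926) = -1926/13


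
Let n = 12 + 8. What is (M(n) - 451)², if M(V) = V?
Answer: 185761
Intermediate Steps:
n = 20
(M(n) - 451)² = (20 - 451)² = (-431)² = 185761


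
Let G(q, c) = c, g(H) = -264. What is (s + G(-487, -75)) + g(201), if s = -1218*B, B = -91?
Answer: 110499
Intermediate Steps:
s = 110838 (s = -1218*(-91) = 110838)
(s + G(-487, -75)) + g(201) = (110838 - 75) - 264 = 110763 - 264 = 110499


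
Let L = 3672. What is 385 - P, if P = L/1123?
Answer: 428683/1123 ≈ 381.73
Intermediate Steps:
P = 3672/1123 ≈ 3.2698
385 - P = 385 - 1*3672/1123 = 385 - 3672/1123 = 428683/1123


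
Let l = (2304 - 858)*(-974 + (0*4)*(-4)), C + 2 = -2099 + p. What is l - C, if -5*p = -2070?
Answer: -1406717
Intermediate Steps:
p = 414 (p = -1/5*(-2070) = 414)
C = -1687 (C = -2 + (-2099 + 414) = -2 - 1685 = -1687)
l = -1408404 (l = 1446*(-974 + 0*(-4)) = 1446*(-974 + 0) = 1446*(-974) = -1408404)
l - C = -1408404 - 1*(-1687) = -1408404 + 1687 = -1406717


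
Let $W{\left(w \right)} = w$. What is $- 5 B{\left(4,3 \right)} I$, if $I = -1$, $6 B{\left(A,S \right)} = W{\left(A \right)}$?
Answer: $\frac{10}{3} \approx 3.3333$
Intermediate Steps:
$B{\left(A,S \right)} = \frac{A}{6}$
$- 5 B{\left(4,3 \right)} I = - 5 \cdot \frac{1}{6} \cdot 4 \left(-1\right) = \left(-5\right) \frac{2}{3} \left(-1\right) = \left(- \frac{10}{3}\right) \left(-1\right) = \frac{10}{3}$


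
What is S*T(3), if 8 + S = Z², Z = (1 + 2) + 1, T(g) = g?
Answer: 24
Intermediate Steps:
Z = 4 (Z = 3 + 1 = 4)
S = 8 (S = -8 + 4² = -8 + 16 = 8)
S*T(3) = 8*3 = 24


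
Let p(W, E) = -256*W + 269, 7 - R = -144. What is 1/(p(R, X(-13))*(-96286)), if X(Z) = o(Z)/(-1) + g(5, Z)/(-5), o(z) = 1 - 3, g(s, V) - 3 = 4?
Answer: 1/3696130682 ≈ 2.7055e-10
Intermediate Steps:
R = 151 (R = 7 - 1*(-144) = 7 + 144 = 151)
g(s, V) = 7 (g(s, V) = 3 + 4 = 7)
o(z) = -2
X(Z) = ⅗ (X(Z) = -2/(-1) + 7/(-5) = -2*(-1) + 7*(-⅕) = 2 - 7/5 = ⅗)
p(W, E) = 269 - 256*W
1/(p(R, X(-13))*(-96286)) = 1/((269 - 256*151)*(-96286)) = -1/96286/(269 - 38656) = -1/96286/(-38387) = -1/38387*(-1/96286) = 1/3696130682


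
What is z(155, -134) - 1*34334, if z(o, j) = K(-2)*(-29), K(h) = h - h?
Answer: -34334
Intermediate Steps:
K(h) = 0
z(o, j) = 0 (z(o, j) = 0*(-29) = 0)
z(155, -134) - 1*34334 = 0 - 1*34334 = 0 - 34334 = -34334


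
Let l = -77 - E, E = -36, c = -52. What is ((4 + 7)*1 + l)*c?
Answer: 1560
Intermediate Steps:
l = -41 (l = -77 - 1*(-36) = -77 + 36 = -41)
((4 + 7)*1 + l)*c = ((4 + 7)*1 - 41)*(-52) = (11*1 - 41)*(-52) = (11 - 41)*(-52) = -30*(-52) = 1560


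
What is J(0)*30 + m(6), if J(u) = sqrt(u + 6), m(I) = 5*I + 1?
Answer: 31 + 30*sqrt(6) ≈ 104.48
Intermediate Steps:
m(I) = 1 + 5*I
J(u) = sqrt(6 + u)
J(0)*30 + m(6) = sqrt(6 + 0)*30 + (1 + 5*6) = sqrt(6)*30 + (1 + 30) = 30*sqrt(6) + 31 = 31 + 30*sqrt(6)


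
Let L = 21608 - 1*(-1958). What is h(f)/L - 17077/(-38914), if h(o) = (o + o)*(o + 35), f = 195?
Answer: 1946511191/458523662 ≈ 4.2452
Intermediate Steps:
h(o) = 2*o*(35 + o) (h(o) = (2*o)*(35 + o) = 2*o*(35 + o))
L = 23566 (L = 21608 + 1958 = 23566)
h(f)/L - 17077/(-38914) = (2*195*(35 + 195))/23566 - 17077/(-38914) = (2*195*230)*(1/23566) - 17077*(-1/38914) = 89700*(1/23566) + 17077/38914 = 44850/11783 + 17077/38914 = 1946511191/458523662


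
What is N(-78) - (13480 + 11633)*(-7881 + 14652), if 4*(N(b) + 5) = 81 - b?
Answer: -680160353/4 ≈ -1.7004e+8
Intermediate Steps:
N(b) = 61/4 - b/4 (N(b) = -5 + (81 - b)/4 = -5 + (81/4 - b/4) = 61/4 - b/4)
N(-78) - (13480 + 11633)*(-7881 + 14652) = (61/4 - 1/4*(-78)) - (13480 + 11633)*(-7881 + 14652) = (61/4 + 39/2) - 25113*6771 = 139/4 - 1*170040123 = 139/4 - 170040123 = -680160353/4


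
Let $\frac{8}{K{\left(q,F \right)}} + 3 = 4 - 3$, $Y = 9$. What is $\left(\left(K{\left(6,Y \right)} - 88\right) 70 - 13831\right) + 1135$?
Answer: $-19136$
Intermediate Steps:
$K{\left(q,F \right)} = -4$ ($K{\left(q,F \right)} = \frac{8}{-3 + \left(4 - 3\right)} = \frac{8}{-3 + 1} = \frac{8}{-2} = 8 \left(- \frac{1}{2}\right) = -4$)
$\left(\left(K{\left(6,Y \right)} - 88\right) 70 - 13831\right) + 1135 = \left(\left(-4 - 88\right) 70 - 13831\right) + 1135 = \left(\left(-92\right) 70 - 13831\right) + 1135 = \left(-6440 - 13831\right) + 1135 = -20271 + 1135 = -19136$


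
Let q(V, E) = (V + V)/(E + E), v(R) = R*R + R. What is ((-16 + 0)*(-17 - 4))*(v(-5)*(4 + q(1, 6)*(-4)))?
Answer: 22400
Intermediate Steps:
v(R) = R + R² (v(R) = R² + R = R + R²)
q(V, E) = V/E (q(V, E) = (2*V)/((2*E)) = (2*V)*(1/(2*E)) = V/E)
((-16 + 0)*(-17 - 4))*(v(-5)*(4 + q(1, 6)*(-4))) = ((-16 + 0)*(-17 - 4))*((-5*(1 - 5))*(4 + (1/6)*(-4))) = (-16*(-21))*((-5*(-4))*(4 + (1*(⅙))*(-4))) = 336*(20*(4 + (⅙)*(-4))) = 336*(20*(4 - ⅔)) = 336*(20*(10/3)) = 336*(200/3) = 22400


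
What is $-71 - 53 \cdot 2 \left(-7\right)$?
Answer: $671$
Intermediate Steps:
$-71 - 53 \cdot 2 \left(-7\right) = -71 - -742 = -71 + 742 = 671$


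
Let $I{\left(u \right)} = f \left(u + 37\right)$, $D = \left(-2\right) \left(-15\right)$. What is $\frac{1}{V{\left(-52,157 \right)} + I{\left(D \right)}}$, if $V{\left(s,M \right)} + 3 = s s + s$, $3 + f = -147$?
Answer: $- \frac{1}{7401} \approx -0.00013512$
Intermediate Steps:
$f = -150$ ($f = -3 - 147 = -150$)
$D = 30$
$V{\left(s,M \right)} = -3 + s + s^{2}$ ($V{\left(s,M \right)} = -3 + \left(s s + s\right) = -3 + \left(s^{2} + s\right) = -3 + \left(s + s^{2}\right) = -3 + s + s^{2}$)
$I{\left(u \right)} = -5550 - 150 u$ ($I{\left(u \right)} = - 150 \left(u + 37\right) = - 150 \left(37 + u\right) = -5550 - 150 u$)
$\frac{1}{V{\left(-52,157 \right)} + I{\left(D \right)}} = \frac{1}{\left(-3 - 52 + \left(-52\right)^{2}\right) - 10050} = \frac{1}{\left(-3 - 52 + 2704\right) - 10050} = \frac{1}{2649 - 10050} = \frac{1}{-7401} = - \frac{1}{7401}$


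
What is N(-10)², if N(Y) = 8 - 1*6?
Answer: 4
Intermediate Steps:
N(Y) = 2 (N(Y) = 8 - 6 = 2)
N(-10)² = 2² = 4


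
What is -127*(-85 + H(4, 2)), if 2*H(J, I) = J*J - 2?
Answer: 9906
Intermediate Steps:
H(J, I) = -1 + J**2/2 (H(J, I) = (J*J - 2)/2 = (J**2 - 2)/2 = (-2 + J**2)/2 = -1 + J**2/2)
-127*(-85 + H(4, 2)) = -127*(-85 + (-1 + (1/2)*4**2)) = -127*(-85 + (-1 + (1/2)*16)) = -127*(-85 + (-1 + 8)) = -127*(-85 + 7) = -127*(-78) = 9906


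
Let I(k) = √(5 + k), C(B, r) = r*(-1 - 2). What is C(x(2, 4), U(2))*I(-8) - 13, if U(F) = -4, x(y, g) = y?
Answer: -13 + 12*I*√3 ≈ -13.0 + 20.785*I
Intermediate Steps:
C(B, r) = -3*r (C(B, r) = r*(-3) = -3*r)
C(x(2, 4), U(2))*I(-8) - 13 = (-3*(-4))*√(5 - 8) - 13 = 12*√(-3) - 13 = 12*(I*√3) - 13 = 12*I*√3 - 13 = -13 + 12*I*√3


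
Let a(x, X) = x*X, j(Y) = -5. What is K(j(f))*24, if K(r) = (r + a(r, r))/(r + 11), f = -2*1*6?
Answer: 80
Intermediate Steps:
f = -12 (f = -2*6 = -12)
a(x, X) = X*x
K(r) = (r + r²)/(11 + r) (K(r) = (r + r*r)/(r + 11) = (r + r²)/(11 + r))
K(j(f))*24 = -5*(1 - 5)/(11 - 5)*24 = -5*(-4)/6*24 = -5*⅙*(-4)*24 = (10/3)*24 = 80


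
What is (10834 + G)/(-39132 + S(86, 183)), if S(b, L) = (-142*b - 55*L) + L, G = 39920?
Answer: -2307/2783 ≈ -0.82896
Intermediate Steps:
S(b, L) = -142*b - 54*L
(10834 + G)/(-39132 + S(86, 183)) = (10834 + 39920)/(-39132 + (-142*86 - 54*183)) = 50754/(-39132 + (-12212 - 9882)) = 50754/(-39132 - 22094) = 50754/(-61226) = 50754*(-1/61226) = -2307/2783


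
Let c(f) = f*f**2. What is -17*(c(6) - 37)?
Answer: -3043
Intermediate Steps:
c(f) = f**3
-17*(c(6) - 37) = -17*(6**3 - 37) = -17*(216 - 37) = -17*179 = -3043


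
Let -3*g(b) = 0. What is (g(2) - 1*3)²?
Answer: 9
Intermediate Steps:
g(b) = 0 (g(b) = -⅓*0 = 0)
(g(2) - 1*3)² = (0 - 1*3)² = (0 - 3)² = (-3)² = 9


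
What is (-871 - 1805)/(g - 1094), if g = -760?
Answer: 446/309 ≈ 1.4434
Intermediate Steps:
(-871 - 1805)/(g - 1094) = (-871 - 1805)/(-760 - 1094) = -2676/(-1854) = -2676*(-1/1854) = 446/309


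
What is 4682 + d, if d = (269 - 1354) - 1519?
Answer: 2078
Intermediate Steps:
d = -2604 (d = -1085 - 1519 = -2604)
4682 + d = 4682 - 2604 = 2078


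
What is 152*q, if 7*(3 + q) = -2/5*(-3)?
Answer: -15048/35 ≈ -429.94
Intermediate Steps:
q = -99/35 (q = -3 + (-2/5*(-3))/7 = -3 + (-2*⅕*(-3))/7 = -3 + (-⅖*(-3))/7 = -3 + (⅐)*(6/5) = -3 + 6/35 = -99/35 ≈ -2.8286)
152*q = 152*(-99/35) = -15048/35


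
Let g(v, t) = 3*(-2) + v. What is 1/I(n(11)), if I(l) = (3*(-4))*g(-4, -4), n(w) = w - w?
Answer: 1/120 ≈ 0.0083333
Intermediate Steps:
n(w) = 0
g(v, t) = -6 + v
I(l) = 120 (I(l) = (3*(-4))*(-6 - 4) = -12*(-10) = 120)
1/I(n(11)) = 1/120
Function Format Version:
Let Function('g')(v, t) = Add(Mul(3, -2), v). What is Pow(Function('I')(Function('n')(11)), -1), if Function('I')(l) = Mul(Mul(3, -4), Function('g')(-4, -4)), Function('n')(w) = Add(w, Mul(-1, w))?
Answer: Rational(1, 120) ≈ 0.0083333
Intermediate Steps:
Function('n')(w) = 0
Function('g')(v, t) = Add(-6, v)
Function('I')(l) = 120 (Function('I')(l) = Mul(Mul(3, -4), Add(-6, -4)) = Mul(-12, -10) = 120)
Pow(Function('I')(Function('n')(11)), -1) = Pow(120, -1) = Rational(1, 120)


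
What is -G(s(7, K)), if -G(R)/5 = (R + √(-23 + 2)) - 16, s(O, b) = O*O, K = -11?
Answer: 165 + 5*I*√21 ≈ 165.0 + 22.913*I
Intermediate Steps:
s(O, b) = O²
G(R) = 80 - 5*R - 5*I*√21 (G(R) = -5*((R + √(-23 + 2)) - 16) = -5*((R + √(-21)) - 16) = -5*((R + I*√21) - 16) = -5*(-16 + R + I*√21) = 80 - 5*R - 5*I*√21)
-G(s(7, K)) = -(80 - 5*7² - 5*I*√21) = -(80 - 5*49 - 5*I*√21) = -(80 - 245 - 5*I*√21) = -(-165 - 5*I*√21) = 165 + 5*I*√21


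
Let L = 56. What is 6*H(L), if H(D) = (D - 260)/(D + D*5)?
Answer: -51/14 ≈ -3.6429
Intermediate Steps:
H(D) = (-260 + D)/(6*D) (H(D) = (-260 + D)/(D + 5*D) = (-260 + D)/((6*D)) = (-260 + D)*(1/(6*D)) = (-260 + D)/(6*D))
6*H(L) = 6*((1/6)*(-260 + 56)/56) = 6*((1/6)*(1/56)*(-204)) = 6*(-17/28) = -51/14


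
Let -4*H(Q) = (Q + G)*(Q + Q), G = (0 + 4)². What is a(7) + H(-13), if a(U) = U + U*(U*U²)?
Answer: 4855/2 ≈ 2427.5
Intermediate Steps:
G = 16 (G = 4² = 16)
a(U) = U + U⁴ (a(U) = U + U*U³ = U + U⁴)
H(Q) = -Q*(16 + Q)/2 (H(Q) = -(Q + 16)*(Q + Q)/4 = -(16 + Q)*2*Q/4 = -Q*(16 + Q)/2)
a(7) + H(-13) = (7 + 7⁴) - ½*(-13)*(16 - 13) = (7 + 2401) - ½*(-13)*3 = 2408 + 39/2 = 4855/2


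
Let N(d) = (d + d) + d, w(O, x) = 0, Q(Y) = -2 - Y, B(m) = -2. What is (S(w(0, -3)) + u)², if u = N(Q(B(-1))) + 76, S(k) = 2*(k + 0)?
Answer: 5776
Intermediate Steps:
N(d) = 3*d (N(d) = 2*d + d = 3*d)
S(k) = 2*k
u = 76 (u = 3*(-2 - 1*(-2)) + 76 = 3*(-2 + 2) + 76 = 3*0 + 76 = 0 + 76 = 76)
(S(w(0, -3)) + u)² = (2*0 + 76)² = (0 + 76)² = 76² = 5776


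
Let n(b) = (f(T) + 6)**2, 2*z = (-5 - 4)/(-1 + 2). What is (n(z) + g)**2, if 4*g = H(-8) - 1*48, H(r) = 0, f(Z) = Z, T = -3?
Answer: 9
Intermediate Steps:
z = -9/2 (z = ((-5 - 4)/(-1 + 2))/2 = (-9/1)/2 = (-9*1)/2 = (1/2)*(-9) = -9/2 ≈ -4.5000)
g = -12 (g = (0 - 1*48)/4 = (0 - 48)/4 = (1/4)*(-48) = -12)
n(b) = 9 (n(b) = (-3 + 6)**2 = 3**2 = 9)
(n(z) + g)**2 = (9 - 12)**2 = (-3)**2 = 9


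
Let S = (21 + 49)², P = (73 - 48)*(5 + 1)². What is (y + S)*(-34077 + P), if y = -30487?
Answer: 848899899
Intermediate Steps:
P = 900 (P = 25*6² = 25*36 = 900)
S = 4900 (S = 70² = 4900)
(y + S)*(-34077 + P) = (-30487 + 4900)*(-34077 + 900) = -25587*(-33177) = 848899899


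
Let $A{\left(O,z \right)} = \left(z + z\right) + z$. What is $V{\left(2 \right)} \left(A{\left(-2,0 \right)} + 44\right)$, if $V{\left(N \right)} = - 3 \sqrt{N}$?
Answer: $- 132 \sqrt{2} \approx -186.68$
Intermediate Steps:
$A{\left(O,z \right)} = 3 z$ ($A{\left(O,z \right)} = 2 z + z = 3 z$)
$V{\left(2 \right)} \left(A{\left(-2,0 \right)} + 44\right) = - 3 \sqrt{2} \left(3 \cdot 0 + 44\right) = - 3 \sqrt{2} \left(0 + 44\right) = - 3 \sqrt{2} \cdot 44 = - 132 \sqrt{2}$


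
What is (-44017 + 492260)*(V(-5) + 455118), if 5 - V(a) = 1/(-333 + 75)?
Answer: 52633470761605/258 ≈ 2.0401e+11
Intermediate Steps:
V(a) = 1291/258 (V(a) = 5 - 1/(-333 + 75) = 5 - 1/(-258) = 5 - 1*(-1/258) = 5 + 1/258 = 1291/258)
(-44017 + 492260)*(V(-5) + 455118) = (-44017 + 492260)*(1291/258 + 455118) = 448243*(117421735/258) = 52633470761605/258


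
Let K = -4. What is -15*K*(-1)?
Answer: -60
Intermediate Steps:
-15*K*(-1) = -15*(-4)*(-1) = 60*(-1) = -60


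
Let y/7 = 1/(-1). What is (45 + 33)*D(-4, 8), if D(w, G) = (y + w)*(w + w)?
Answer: 6864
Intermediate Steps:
y = -7 (y = 7*(1/(-1)) = 7*(1*(-1)) = 7*(-1) = -7)
D(w, G) = 2*w*(-7 + w) (D(w, G) = (-7 + w)*(w + w) = (-7 + w)*(2*w) = 2*w*(-7 + w))
(45 + 33)*D(-4, 8) = (45 + 33)*(2*(-4)*(-7 - 4)) = 78*(2*(-4)*(-11)) = 78*88 = 6864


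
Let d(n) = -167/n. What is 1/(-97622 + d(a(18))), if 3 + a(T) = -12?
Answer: -15/1464163 ≈ -1.0245e-5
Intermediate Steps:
a(T) = -15 (a(T) = -3 - 12 = -15)
1/(-97622 + d(a(18))) = 1/(-97622 - 167/(-15)) = 1/(-97622 - 167*(-1/15)) = 1/(-97622 + 167/15) = 1/(-1464163/15) = -15/1464163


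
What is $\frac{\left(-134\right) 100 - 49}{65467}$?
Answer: $- \frac{13449}{65467} \approx -0.20543$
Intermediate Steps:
$\frac{\left(-134\right) 100 - 49}{65467} = \left(-13400 - 49\right) \frac{1}{65467} = \left(-13449\right) \frac{1}{65467} = - \frac{13449}{65467}$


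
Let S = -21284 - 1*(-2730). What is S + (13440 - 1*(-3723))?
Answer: -1391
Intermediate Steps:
S = -18554 (S = -21284 + 2730 = -18554)
S + (13440 - 1*(-3723)) = -18554 + (13440 - 1*(-3723)) = -18554 + (13440 + 3723) = -18554 + 17163 = -1391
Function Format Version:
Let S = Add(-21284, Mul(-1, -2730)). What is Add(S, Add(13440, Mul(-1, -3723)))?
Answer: -1391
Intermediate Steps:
S = -18554 (S = Add(-21284, 2730) = -18554)
Add(S, Add(13440, Mul(-1, -3723))) = Add(-18554, Add(13440, Mul(-1, -3723))) = Add(-18554, Add(13440, 3723)) = Add(-18554, 17163) = -1391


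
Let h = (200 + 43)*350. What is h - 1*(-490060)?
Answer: 575110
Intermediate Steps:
h = 85050 (h = 243*350 = 85050)
h - 1*(-490060) = 85050 - 1*(-490060) = 85050 + 490060 = 575110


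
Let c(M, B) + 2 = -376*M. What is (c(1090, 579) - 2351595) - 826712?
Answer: -3588149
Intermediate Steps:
c(M, B) = -2 - 376*M
(c(1090, 579) - 2351595) - 826712 = ((-2 - 376*1090) - 2351595) - 826712 = ((-2 - 409840) - 2351595) - 826712 = (-409842 - 2351595) - 826712 = -2761437 - 826712 = -3588149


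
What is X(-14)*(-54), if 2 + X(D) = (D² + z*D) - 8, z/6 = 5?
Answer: 12636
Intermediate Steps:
z = 30 (z = 6*5 = 30)
X(D) = -10 + D² + 30*D (X(D) = -2 + ((D² + 30*D) - 8) = -2 + (-8 + D² + 30*D) = -10 + D² + 30*D)
X(-14)*(-54) = (-10 + (-14)² + 30*(-14))*(-54) = (-10 + 196 - 420)*(-54) = -234*(-54) = 12636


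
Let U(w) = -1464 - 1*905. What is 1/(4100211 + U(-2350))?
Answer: 1/4097842 ≈ 2.4403e-7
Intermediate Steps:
U(w) = -2369 (U(w) = -1464 - 905 = -2369)
1/(4100211 + U(-2350)) = 1/(4100211 - 2369) = 1/4097842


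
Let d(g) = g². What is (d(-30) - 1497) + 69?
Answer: -528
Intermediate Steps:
(d(-30) - 1497) + 69 = ((-30)² - 1497) + 69 = (900 - 1497) + 69 = -597 + 69 = -528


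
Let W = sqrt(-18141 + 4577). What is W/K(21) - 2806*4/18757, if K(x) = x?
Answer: -11224/18757 + 2*I*sqrt(3391)/21 ≈ -0.59839 + 5.5459*I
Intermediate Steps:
W = 2*I*sqrt(3391) (W = sqrt(-13564) = 2*I*sqrt(3391) ≈ 116.46*I)
W/K(21) - 2806*4/18757 = (2*I*sqrt(3391))/21 - 2806*4/18757 = (2*I*sqrt(3391))*(1/21) - 11224*1/18757 = 2*I*sqrt(3391)/21 - 11224/18757 = -11224/18757 + 2*I*sqrt(3391)/21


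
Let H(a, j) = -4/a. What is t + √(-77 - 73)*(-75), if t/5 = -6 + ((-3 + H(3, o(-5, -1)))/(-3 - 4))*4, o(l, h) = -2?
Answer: -370/21 - 375*I*√6 ≈ -17.619 - 918.56*I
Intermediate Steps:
t = -370/21 (t = 5*(-6 + ((-3 - 4/3)/(-3 - 4))*4) = 5*(-6 + ((-3 - 4*⅓)/(-7))*4) = 5*(-6 + ((-3 - 4/3)*(-⅐))*4) = 5*(-6 - 13/3*(-⅐)*4) = 5*(-6 + (13/21)*4) = 5*(-6 + 52/21) = 5*(-74/21) = -370/21 ≈ -17.619)
t + √(-77 - 73)*(-75) = -370/21 + √(-77 - 73)*(-75) = -370/21 + √(-150)*(-75) = -370/21 + (5*I*√6)*(-75) = -370/21 - 375*I*√6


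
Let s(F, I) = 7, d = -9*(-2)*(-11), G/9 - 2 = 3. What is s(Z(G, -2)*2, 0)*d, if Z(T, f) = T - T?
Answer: -1386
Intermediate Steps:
G = 45 (G = 18 + 9*3 = 18 + 27 = 45)
Z(T, f) = 0
d = -198 (d = 18*(-11) = -198)
s(Z(G, -2)*2, 0)*d = 7*(-198) = -1386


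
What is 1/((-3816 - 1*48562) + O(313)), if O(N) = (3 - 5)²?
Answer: -1/52374 ≈ -1.9093e-5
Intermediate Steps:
O(N) = 4 (O(N) = (-2)² = 4)
1/((-3816 - 1*48562) + O(313)) = 1/((-3816 - 1*48562) + 4) = 1/((-3816 - 48562) + 4) = 1/(-52378 + 4) = 1/(-52374) = -1/52374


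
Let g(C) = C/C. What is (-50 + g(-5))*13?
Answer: -637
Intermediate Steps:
g(C) = 1
(-50 + g(-5))*13 = (-50 + 1)*13 = -49*13 = -637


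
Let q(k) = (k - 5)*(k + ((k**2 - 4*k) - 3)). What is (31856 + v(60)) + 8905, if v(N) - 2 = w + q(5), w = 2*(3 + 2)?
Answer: 40773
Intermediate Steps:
q(k) = (-5 + k)*(-3 + k**2 - 3*k) (q(k) = (-5 + k)*(k + (-3 + k**2 - 4*k)) = (-5 + k)*(-3 + k**2 - 3*k))
w = 10 (w = 2*5 = 10)
v(N) = 12 (v(N) = 2 + (10 + (15 + 5**3 - 8*5**2 + 12*5)) = 2 + (10 + (15 + 125 - 8*25 + 60)) = 2 + (10 + (15 + 125 - 200 + 60)) = 2 + (10 + 0) = 2 + 10 = 12)
(31856 + v(60)) + 8905 = (31856 + 12) + 8905 = 31868 + 8905 = 40773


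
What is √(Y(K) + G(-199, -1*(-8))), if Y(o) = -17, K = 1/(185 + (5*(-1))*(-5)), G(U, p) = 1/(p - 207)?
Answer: 6*I*√18706/199 ≈ 4.1237*I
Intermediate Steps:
G(U, p) = 1/(-207 + p)
K = 1/210 (K = 1/(185 - 5*(-5)) = 1/(185 + 25) = 1/210 ≈ 0.0047619)
√(Y(K) + G(-199, -1*(-8))) = √(-17 + 1/(-207 - 1*(-8))) = √(-17 + 1/(-207 + 8)) = √(-17 + 1/(-199)) = √(-17 - 1/199) = √(-3384/199) = 6*I*√18706/199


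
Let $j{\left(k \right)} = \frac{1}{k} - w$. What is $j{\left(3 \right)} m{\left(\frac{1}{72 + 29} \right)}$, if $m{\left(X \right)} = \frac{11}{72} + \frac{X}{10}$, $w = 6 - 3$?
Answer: $- \frac{5591}{13635} \approx -0.41005$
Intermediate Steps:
$w = 3$
$m{\left(X \right)} = \frac{11}{72} + \frac{X}{10}$ ($m{\left(X \right)} = 11 \cdot \frac{1}{72} + X \frac{1}{10} = \frac{11}{72} + \frac{X}{10}$)
$j{\left(k \right)} = -3 + \frac{1}{k}$ ($j{\left(k \right)} = \frac{1}{k} - 3 = -3 + \frac{1}{k}$)
$j{\left(3 \right)} m{\left(\frac{1}{72 + 29} \right)} = \left(-3 + \frac{1}{3}\right) \left(\frac{11}{72} + \frac{1}{10 \left(72 + 29\right)}\right) = \left(-3 + \frac{1}{3}\right) \left(\frac{11}{72} + \frac{1}{10 \cdot 101}\right) = - \frac{8 \left(\frac{11}{72} + \frac{1}{10} \cdot \frac{1}{101}\right)}{3} = - \frac{8 \left(\frac{11}{72} + \frac{1}{1010}\right)}{3} = \left(- \frac{8}{3}\right) \frac{5591}{36360} = - \frac{5591}{13635}$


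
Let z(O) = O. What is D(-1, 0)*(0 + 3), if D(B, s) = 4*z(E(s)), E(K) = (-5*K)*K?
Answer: 0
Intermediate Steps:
E(K) = -5*K**2
D(B, s) = -20*s**2 (D(B, s) = 4*(-5*s**2) = -20*s**2)
D(-1, 0)*(0 + 3) = (-20*0**2)*(0 + 3) = -20*0*3 = 0*3 = 0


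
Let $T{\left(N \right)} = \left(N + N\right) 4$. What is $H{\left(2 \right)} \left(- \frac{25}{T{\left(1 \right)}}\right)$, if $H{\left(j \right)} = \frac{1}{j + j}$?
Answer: $- \frac{25}{32} \approx -0.78125$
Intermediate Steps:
$T{\left(N \right)} = 8 N$ ($T{\left(N \right)} = 2 N 4 = 8 N$)
$H{\left(j \right)} = \frac{1}{2 j}$
$H{\left(2 \right)} \left(- \frac{25}{T{\left(1 \right)}}\right) = \frac{1}{2 \cdot 2} \left(- \frac{25}{8 \cdot 1}\right) = \frac{1}{2} \cdot \frac{1}{2} \left(- \frac{25}{8}\right) = \frac{\left(-25\right) \frac{1}{8}}{4} = \frac{1}{4} \left(- \frac{25}{8}\right) = - \frac{25}{32}$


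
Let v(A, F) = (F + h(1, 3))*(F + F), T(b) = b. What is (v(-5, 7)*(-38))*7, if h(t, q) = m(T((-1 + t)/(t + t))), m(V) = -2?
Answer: -18620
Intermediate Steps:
h(t, q) = -2
v(A, F) = 2*F*(-2 + F) (v(A, F) = (F - 2)*(F + F) = (-2 + F)*(2*F) = 2*F*(-2 + F))
(v(-5, 7)*(-38))*7 = ((2*7*(-2 + 7))*(-38))*7 = ((2*7*5)*(-38))*7 = (70*(-38))*7 = -2660*7 = -18620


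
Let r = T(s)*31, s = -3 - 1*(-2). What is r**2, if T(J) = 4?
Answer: 15376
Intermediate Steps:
s = -1 (s = -3 + 2 = -1)
r = 124 (r = 4*31 = 124)
r**2 = 124**2 = 15376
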